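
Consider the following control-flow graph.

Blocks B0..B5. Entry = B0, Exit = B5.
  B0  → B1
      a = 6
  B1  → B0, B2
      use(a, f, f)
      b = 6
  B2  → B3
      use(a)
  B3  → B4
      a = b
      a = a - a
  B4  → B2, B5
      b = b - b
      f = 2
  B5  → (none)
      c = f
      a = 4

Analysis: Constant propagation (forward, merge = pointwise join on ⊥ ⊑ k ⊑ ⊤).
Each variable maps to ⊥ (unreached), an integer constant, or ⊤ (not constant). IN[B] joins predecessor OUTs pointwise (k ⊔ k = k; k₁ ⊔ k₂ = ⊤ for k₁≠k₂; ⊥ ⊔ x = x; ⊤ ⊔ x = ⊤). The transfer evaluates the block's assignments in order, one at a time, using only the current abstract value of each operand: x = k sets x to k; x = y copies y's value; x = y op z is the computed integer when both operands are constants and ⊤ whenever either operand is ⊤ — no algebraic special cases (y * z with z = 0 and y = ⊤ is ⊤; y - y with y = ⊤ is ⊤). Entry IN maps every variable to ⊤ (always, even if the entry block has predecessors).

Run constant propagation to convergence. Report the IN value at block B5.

Per-block solution:
  B0:  IN=(all ⊤)  OUT={a:6; rest ⊤}
  B1:  IN={a:6; rest ⊤}  OUT={a:6, b:6; rest ⊤}
  B2:  IN=(all ⊤)  OUT=(all ⊤)
  B3:  IN=(all ⊤)  OUT=(all ⊤)
  B4:  IN=(all ⊤)  OUT={f:2; rest ⊤}
  B5:  IN={f:2; rest ⊤}  OUT={a:4, c:2, f:2; rest ⊤}

Merge at B5: IN[B5] = OUT[B4] = {a: ⊤, b: ⊤, c: ⊤, d: ⊤, e: ⊤, f: 2}

Answer: {a: ⊤, b: ⊤, c: ⊤, d: ⊤, e: ⊤, f: 2}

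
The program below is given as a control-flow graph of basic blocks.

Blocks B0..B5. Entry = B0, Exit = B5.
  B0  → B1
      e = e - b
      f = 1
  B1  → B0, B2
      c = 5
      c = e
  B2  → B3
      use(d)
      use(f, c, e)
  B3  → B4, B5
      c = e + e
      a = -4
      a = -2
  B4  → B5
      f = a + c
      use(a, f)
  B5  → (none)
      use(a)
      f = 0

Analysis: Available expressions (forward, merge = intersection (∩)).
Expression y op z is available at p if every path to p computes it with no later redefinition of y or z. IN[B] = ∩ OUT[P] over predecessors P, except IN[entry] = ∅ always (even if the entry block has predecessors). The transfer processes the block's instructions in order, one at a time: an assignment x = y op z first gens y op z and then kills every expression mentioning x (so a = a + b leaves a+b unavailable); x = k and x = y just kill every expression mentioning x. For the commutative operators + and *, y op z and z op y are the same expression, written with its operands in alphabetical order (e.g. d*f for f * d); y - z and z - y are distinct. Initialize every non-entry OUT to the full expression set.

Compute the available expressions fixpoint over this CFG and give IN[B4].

Converged values:
  B0:  IN={}  OUT={}
  B1:  IN={}  OUT={}
  B2:  IN={}  OUT={}
  B3:  IN={}  OUT={e+e}
  B4:  IN={e+e}  OUT={a+c, e+e}
  B5:  IN={e+e}  OUT={e+e}

Merge at B4: IN[B4] = OUT[B3] = {e+e}

Answer: {e+e}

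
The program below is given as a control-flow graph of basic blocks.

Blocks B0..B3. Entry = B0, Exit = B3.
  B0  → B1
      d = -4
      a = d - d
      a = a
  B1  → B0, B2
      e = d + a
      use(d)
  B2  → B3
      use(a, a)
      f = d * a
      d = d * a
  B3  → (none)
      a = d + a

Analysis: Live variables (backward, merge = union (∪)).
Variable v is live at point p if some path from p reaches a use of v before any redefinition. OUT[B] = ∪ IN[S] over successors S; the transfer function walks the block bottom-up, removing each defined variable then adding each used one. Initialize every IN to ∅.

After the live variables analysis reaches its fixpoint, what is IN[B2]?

Fixpoint table:
  B0:  IN={}  OUT={a, d}
  B1:  IN={a, d}  OUT={a, d}
  B2:  IN={a, d}  OUT={a, d}
  B3:  IN={a, d}  OUT={}

Merge at B2: OUT[B2] = IN[B3] = {a, d}
Applying B2's transfer function to that OUT value gives IN[B2] (row B2 above).

Answer: {a, d}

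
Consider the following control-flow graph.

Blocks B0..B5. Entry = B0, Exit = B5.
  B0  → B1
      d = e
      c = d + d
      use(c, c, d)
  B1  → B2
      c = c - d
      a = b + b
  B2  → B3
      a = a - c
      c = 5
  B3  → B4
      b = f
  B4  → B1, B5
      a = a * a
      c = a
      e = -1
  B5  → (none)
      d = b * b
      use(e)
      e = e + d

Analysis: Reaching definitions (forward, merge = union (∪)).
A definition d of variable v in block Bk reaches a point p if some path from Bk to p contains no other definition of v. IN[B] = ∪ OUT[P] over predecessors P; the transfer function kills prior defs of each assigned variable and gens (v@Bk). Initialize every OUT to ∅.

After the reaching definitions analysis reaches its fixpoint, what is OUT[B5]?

Answer: {a@B4, b@B3, c@B4, d@B5, e@B5}

Working:
Converged values:
  B0:  IN={}  OUT={c@B0, d@B0}
  B1:  IN={a@B4, b@B3, c@B0, c@B4, d@B0, e@B4}  OUT={a@B1, b@B3, c@B1, d@B0, e@B4}
  B2:  IN={a@B1, b@B3, c@B1, d@B0, e@B4}  OUT={a@B2, b@B3, c@B2, d@B0, e@B4}
  B3:  IN={a@B2, b@B3, c@B2, d@B0, e@B4}  OUT={a@B2, b@B3, c@B2, d@B0, e@B4}
  B4:  IN={a@B2, b@B3, c@B2, d@B0, e@B4}  OUT={a@B4, b@B3, c@B4, d@B0, e@B4}
  B5:  IN={a@B4, b@B3, c@B4, d@B0, e@B4}  OUT={a@B4, b@B3, c@B4, d@B5, e@B5}

Merge at B5: IN[B5] = OUT[B4] = {a@B4, b@B3, c@B4, d@B0, e@B4}
Applying B5's transfer function to that IN value gives OUT[B5] (row B5 above).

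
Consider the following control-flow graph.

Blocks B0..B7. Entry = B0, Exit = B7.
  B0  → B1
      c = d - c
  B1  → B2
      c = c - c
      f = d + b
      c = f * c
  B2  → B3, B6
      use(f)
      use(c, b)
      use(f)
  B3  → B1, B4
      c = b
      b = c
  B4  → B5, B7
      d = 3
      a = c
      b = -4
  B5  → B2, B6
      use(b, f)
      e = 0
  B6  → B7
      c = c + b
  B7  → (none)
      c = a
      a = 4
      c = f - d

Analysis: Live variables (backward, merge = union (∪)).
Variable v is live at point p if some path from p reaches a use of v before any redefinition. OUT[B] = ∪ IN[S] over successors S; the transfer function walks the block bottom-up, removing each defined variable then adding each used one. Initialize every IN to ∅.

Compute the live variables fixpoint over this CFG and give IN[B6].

Answer: {a, b, c, d, f}

Working:
Fixpoint table:
  B0:  IN={a, b, c, d}  OUT={a, b, c, d}
  B1:  IN={a, b, c, d}  OUT={a, b, c, d, f}
  B2:  IN={a, b, c, d, f}  OUT={a, b, c, d, f}
  B3:  IN={a, b, d, f}  OUT={a, b, c, d, f}
  B4:  IN={c, f}  OUT={a, b, c, d, f}
  B5:  IN={a, b, c, d, f}  OUT={a, b, c, d, f}
  B6:  IN={a, b, c, d, f}  OUT={a, d, f}
  B7:  IN={a, d, f}  OUT={}

Merge at B6: OUT[B6] = IN[B7] = {a, d, f}
Applying B6's transfer function to that OUT value gives IN[B6] (row B6 above).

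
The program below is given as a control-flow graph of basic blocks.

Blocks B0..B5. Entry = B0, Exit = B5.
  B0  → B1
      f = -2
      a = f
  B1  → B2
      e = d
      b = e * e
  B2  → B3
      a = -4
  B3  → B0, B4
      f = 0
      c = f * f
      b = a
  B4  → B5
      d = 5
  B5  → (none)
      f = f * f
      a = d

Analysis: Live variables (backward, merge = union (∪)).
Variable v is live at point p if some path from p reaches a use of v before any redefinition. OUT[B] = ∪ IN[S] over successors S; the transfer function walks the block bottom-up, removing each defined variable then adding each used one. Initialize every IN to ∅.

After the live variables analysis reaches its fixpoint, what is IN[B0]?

Answer: {d}

Trace:
Fixpoint table:
  B0:   IN={d}   OUT={d}
  B1:   IN={d}   OUT={d}
  B2:   IN={d}   OUT={a, d}
  B3:   IN={a, d}   OUT={d, f}
  B4:   IN={f}   OUT={d, f}
  B5:   IN={d, f}   OUT={}

Merge at B0: OUT[B0] = IN[B1] = {d}
Applying B0's transfer function to that OUT value gives IN[B0] (row B0 above).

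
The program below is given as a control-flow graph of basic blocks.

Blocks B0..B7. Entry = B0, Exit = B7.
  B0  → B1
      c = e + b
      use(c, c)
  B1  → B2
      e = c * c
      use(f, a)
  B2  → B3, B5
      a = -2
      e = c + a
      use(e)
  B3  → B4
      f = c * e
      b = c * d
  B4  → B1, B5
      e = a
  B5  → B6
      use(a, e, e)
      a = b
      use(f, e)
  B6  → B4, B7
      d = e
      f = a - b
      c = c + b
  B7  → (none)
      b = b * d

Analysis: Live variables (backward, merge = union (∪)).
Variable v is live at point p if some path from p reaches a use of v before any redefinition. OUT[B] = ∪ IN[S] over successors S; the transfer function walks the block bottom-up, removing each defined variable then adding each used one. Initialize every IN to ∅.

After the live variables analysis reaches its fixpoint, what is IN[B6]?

Converged values:
  B0:  IN={a, b, d, e, f}  OUT={a, b, c, d, f}
  B1:  IN={a, b, c, d, f}  OUT={b, c, d, f}
  B2:  IN={b, c, d, f}  OUT={a, b, c, d, e, f}
  B3:  IN={a, c, d, e}  OUT={a, b, c, d, f}
  B4:  IN={a, b, c, d, f}  OUT={a, b, c, d, e, f}
  B5:  IN={a, b, c, e, f}  OUT={a, b, c, e}
  B6:  IN={a, b, c, e}  OUT={a, b, c, d, f}
  B7:  IN={b, d}  OUT={}

Merge at B6: OUT[B6] = IN[B4] ⊔ IN[B7] = {a, b, c, d, f}
Applying B6's transfer function to that OUT value gives IN[B6] (row B6 above).

Answer: {a, b, c, e}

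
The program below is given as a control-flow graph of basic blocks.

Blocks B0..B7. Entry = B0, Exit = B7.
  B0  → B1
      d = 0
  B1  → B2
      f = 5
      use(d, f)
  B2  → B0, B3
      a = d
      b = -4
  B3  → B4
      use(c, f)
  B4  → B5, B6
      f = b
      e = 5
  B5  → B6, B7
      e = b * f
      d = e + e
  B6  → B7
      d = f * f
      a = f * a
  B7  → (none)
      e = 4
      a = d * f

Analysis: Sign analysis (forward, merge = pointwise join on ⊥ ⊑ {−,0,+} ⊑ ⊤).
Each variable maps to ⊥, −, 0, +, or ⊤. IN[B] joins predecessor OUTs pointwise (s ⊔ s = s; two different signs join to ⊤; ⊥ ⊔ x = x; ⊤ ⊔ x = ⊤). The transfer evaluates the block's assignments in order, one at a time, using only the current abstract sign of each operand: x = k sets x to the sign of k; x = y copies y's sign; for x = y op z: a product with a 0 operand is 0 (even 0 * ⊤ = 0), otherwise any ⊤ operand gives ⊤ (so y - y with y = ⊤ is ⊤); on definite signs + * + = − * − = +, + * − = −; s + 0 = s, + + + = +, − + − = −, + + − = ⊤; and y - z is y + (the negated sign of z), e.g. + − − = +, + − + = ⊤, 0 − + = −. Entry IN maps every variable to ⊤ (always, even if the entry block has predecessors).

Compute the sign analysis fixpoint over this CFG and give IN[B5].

Answer: {a: 0, b: -, c: ⊤, d: 0, e: +, f: -}

Trace:
Converged values:
  B0: | IN=(all ⊤) | OUT={d:0; rest ⊤}
  B1: | IN={d:0; rest ⊤} | OUT={d:0, f:+; rest ⊤}
  B2: | IN={d:0, f:+; rest ⊤} | OUT={a:0, b:-, d:0, f:+; rest ⊤}
  B3: | IN={a:0, b:-, d:0, f:+; rest ⊤} | OUT={a:0, b:-, d:0, f:+; rest ⊤}
  B4: | IN={a:0, b:-, d:0, f:+; rest ⊤} | OUT={a:0, b:-, d:0, e:+, f:-; rest ⊤}
  B5: | IN={a:0, b:-, d:0, e:+, f:-; rest ⊤} | OUT={a:0, b:-, d:+, e:+, f:-; rest ⊤}
  B6: | IN={a:0, b:-, e:+, f:-; rest ⊤} | OUT={a:0, b:-, d:+, e:+, f:-; rest ⊤}
  B7: | IN={a:0, b:-, d:+, e:+, f:-; rest ⊤} | OUT={a:-, b:-, d:+, e:+, f:-; rest ⊤}

Merge at B5: IN[B5] = OUT[B4] = {a: 0, b: -, c: ⊤, d: 0, e: +, f: -}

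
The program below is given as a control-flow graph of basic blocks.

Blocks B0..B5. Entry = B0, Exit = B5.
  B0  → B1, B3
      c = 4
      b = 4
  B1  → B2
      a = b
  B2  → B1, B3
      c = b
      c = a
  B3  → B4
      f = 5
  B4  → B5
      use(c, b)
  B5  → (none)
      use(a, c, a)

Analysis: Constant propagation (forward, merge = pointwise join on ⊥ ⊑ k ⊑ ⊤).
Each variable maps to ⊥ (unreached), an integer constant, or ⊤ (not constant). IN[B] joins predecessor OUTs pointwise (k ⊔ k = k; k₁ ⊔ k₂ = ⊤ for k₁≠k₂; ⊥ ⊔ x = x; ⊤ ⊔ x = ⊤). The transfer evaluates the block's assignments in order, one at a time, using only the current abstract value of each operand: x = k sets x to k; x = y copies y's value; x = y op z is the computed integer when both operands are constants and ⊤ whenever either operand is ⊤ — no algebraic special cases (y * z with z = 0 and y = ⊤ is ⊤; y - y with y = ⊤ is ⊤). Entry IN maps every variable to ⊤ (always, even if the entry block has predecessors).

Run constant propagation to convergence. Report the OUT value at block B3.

Per-block solution:
  B0:  IN=(all ⊤)  OUT={b:4, c:4; rest ⊤}
  B1:  IN={b:4, c:4; rest ⊤}  OUT={a:4, b:4, c:4; rest ⊤}
  B2:  IN={a:4, b:4, c:4; rest ⊤}  OUT={a:4, b:4, c:4; rest ⊤}
  B3:  IN={b:4, c:4; rest ⊤}  OUT={b:4, c:4, f:5; rest ⊤}
  B4:  IN={b:4, c:4, f:5; rest ⊤}  OUT={b:4, c:4, f:5; rest ⊤}
  B5:  IN={b:4, c:4, f:5; rest ⊤}  OUT={b:4, c:4, f:5; rest ⊤}

Merge at B3: IN[B3] = OUT[B0] ⊔ OUT[B2] = {a: ⊤, b: 4, c: 4, d: ⊤, e: ⊤, f: ⊤}
Applying B3's transfer function to that IN value gives OUT[B3] (row B3 above).

Answer: {a: ⊤, b: 4, c: 4, d: ⊤, e: ⊤, f: 5}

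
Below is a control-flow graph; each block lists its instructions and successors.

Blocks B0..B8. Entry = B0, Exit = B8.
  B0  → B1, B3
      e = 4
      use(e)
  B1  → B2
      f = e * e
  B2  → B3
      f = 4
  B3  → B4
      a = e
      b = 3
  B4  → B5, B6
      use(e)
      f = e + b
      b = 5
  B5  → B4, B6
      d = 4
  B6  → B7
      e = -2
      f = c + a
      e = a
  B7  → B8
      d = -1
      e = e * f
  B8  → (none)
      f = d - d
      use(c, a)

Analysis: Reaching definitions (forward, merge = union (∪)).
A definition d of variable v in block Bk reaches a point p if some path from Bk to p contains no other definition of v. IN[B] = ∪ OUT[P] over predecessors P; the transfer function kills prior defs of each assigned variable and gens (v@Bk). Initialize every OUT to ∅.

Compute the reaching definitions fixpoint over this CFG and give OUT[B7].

Per-block solution:
  B0:  IN={}  OUT={e@B0}
  B1:  IN={e@B0}  OUT={e@B0, f@B1}
  B2:  IN={e@B0, f@B1}  OUT={e@B0, f@B2}
  B3:  IN={e@B0, f@B2}  OUT={a@B3, b@B3, e@B0, f@B2}
  B4:  IN={a@B3, b@B3, b@B4, d@B5, e@B0, f@B2, f@B4}  OUT={a@B3, b@B4, d@B5, e@B0, f@B4}
  B5:  IN={a@B3, b@B4, d@B5, e@B0, f@B4}  OUT={a@B3, b@B4, d@B5, e@B0, f@B4}
  B6:  IN={a@B3, b@B4, d@B5, e@B0, f@B4}  OUT={a@B3, b@B4, d@B5, e@B6, f@B6}
  B7:  IN={a@B3, b@B4, d@B5, e@B6, f@B6}  OUT={a@B3, b@B4, d@B7, e@B7, f@B6}
  B8:  IN={a@B3, b@B4, d@B7, e@B7, f@B6}  OUT={a@B3, b@B4, d@B7, e@B7, f@B8}

Merge at B7: IN[B7] = OUT[B6] = {a@B3, b@B4, d@B5, e@B6, f@B6}
Applying B7's transfer function to that IN value gives OUT[B7] (row B7 above).

Answer: {a@B3, b@B4, d@B7, e@B7, f@B6}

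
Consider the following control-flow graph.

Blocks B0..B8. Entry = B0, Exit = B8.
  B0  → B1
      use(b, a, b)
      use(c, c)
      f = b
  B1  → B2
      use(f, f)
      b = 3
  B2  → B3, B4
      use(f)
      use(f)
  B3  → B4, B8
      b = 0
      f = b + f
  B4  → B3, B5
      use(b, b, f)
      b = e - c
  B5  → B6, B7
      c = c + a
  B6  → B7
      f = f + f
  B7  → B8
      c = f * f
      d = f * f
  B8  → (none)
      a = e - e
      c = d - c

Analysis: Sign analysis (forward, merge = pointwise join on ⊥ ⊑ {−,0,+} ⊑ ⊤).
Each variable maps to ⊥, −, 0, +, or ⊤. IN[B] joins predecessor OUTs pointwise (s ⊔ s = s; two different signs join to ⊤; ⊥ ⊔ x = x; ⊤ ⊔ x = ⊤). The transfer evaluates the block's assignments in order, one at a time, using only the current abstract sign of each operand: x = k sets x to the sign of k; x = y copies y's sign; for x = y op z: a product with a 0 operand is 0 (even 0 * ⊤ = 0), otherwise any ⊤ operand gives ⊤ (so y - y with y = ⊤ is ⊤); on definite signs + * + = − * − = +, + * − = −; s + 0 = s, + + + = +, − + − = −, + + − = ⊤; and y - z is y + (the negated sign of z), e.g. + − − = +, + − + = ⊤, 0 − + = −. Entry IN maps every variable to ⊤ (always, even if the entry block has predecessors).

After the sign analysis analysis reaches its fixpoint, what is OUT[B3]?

Converged values:
  B0: | IN=(all ⊤) | OUT=(all ⊤)
  B1: | IN=(all ⊤) | OUT={b:+; rest ⊤}
  B2: | IN={b:+; rest ⊤} | OUT={b:+; rest ⊤}
  B3: | IN=(all ⊤) | OUT={b:0; rest ⊤}
  B4: | IN=(all ⊤) | OUT=(all ⊤)
  B5: | IN=(all ⊤) | OUT=(all ⊤)
  B6: | IN=(all ⊤) | OUT=(all ⊤)
  B7: | IN=(all ⊤) | OUT=(all ⊤)
  B8: | IN=(all ⊤) | OUT=(all ⊤)

Merge at B3: IN[B3] = OUT[B2] ⊔ OUT[B4] = {a: ⊤, b: ⊤, c: ⊤, d: ⊤, e: ⊤, f: ⊤}
Applying B3's transfer function to that IN value gives OUT[B3] (row B3 above).

Answer: {a: ⊤, b: 0, c: ⊤, d: ⊤, e: ⊤, f: ⊤}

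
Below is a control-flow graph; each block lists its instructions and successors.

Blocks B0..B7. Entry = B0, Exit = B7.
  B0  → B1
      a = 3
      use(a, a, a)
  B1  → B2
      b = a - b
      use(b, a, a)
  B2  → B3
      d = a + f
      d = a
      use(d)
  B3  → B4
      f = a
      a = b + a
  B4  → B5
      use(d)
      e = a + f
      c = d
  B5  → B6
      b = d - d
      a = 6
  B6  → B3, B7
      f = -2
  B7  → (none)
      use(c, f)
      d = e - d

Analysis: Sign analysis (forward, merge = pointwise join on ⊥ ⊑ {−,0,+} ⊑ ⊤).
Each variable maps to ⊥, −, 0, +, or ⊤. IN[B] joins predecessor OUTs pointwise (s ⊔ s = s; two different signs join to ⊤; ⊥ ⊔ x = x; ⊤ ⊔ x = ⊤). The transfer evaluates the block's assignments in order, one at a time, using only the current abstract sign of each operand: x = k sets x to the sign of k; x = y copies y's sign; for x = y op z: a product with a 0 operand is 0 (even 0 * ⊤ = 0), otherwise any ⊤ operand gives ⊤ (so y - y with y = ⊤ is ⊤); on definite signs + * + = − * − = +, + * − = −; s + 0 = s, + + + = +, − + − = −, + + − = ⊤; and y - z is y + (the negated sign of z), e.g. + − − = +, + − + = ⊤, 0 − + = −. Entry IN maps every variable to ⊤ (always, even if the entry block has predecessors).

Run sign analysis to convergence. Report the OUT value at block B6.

Answer: {a: +, b: ⊤, c: +, d: +, e: ⊤, f: -}

Derivation:
Converged values:
  B0:   IN=(all ⊤)   OUT={a:+; rest ⊤}
  B1:   IN={a:+; rest ⊤}   OUT={a:+; rest ⊤}
  B2:   IN={a:+; rest ⊤}   OUT={a:+, d:+; rest ⊤}
  B3:   IN={a:+, d:+; rest ⊤}   OUT={d:+, f:+; rest ⊤}
  B4:   IN={d:+, f:+; rest ⊤}   OUT={c:+, d:+, f:+; rest ⊤}
  B5:   IN={c:+, d:+, f:+; rest ⊤}   OUT={a:+, c:+, d:+, f:+; rest ⊤}
  B6:   IN={a:+, c:+, d:+, f:+; rest ⊤}   OUT={a:+, c:+, d:+, f:-; rest ⊤}
  B7:   IN={a:+, c:+, d:+, f:-; rest ⊤}   OUT={a:+, c:+, f:-; rest ⊤}

Merge at B6: IN[B6] = OUT[B5] = {a: +, b: ⊤, c: +, d: +, e: ⊤, f: +}
Applying B6's transfer function to that IN value gives OUT[B6] (row B6 above).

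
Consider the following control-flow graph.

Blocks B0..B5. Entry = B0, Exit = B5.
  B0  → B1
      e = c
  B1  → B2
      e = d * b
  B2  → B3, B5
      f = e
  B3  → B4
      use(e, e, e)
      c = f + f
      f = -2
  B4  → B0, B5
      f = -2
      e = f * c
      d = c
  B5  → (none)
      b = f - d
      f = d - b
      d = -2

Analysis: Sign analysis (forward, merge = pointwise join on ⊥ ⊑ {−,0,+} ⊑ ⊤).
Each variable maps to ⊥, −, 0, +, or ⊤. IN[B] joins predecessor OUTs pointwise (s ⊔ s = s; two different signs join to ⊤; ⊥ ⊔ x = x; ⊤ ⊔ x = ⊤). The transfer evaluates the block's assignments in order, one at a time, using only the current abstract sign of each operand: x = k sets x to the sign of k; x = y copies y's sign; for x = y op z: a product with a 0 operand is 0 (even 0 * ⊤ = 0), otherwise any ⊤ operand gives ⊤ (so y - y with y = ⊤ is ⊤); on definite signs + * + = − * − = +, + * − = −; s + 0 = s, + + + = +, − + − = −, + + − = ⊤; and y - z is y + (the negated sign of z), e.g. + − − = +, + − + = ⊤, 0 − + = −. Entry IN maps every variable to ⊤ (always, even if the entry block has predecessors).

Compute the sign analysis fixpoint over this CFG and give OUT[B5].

Converged values:
  B0: | IN=(all ⊤) | OUT=(all ⊤)
  B1: | IN=(all ⊤) | OUT=(all ⊤)
  B2: | IN=(all ⊤) | OUT=(all ⊤)
  B3: | IN=(all ⊤) | OUT={f:-; rest ⊤}
  B4: | IN={f:-; rest ⊤} | OUT={f:-; rest ⊤}
  B5: | IN=(all ⊤) | OUT={d:-; rest ⊤}

Merge at B5: IN[B5] = OUT[B2] ⊔ OUT[B4] = {a: ⊤, b: ⊤, c: ⊤, d: ⊤, e: ⊤, f: ⊤}
Applying B5's transfer function to that IN value gives OUT[B5] (row B5 above).

Answer: {a: ⊤, b: ⊤, c: ⊤, d: -, e: ⊤, f: ⊤}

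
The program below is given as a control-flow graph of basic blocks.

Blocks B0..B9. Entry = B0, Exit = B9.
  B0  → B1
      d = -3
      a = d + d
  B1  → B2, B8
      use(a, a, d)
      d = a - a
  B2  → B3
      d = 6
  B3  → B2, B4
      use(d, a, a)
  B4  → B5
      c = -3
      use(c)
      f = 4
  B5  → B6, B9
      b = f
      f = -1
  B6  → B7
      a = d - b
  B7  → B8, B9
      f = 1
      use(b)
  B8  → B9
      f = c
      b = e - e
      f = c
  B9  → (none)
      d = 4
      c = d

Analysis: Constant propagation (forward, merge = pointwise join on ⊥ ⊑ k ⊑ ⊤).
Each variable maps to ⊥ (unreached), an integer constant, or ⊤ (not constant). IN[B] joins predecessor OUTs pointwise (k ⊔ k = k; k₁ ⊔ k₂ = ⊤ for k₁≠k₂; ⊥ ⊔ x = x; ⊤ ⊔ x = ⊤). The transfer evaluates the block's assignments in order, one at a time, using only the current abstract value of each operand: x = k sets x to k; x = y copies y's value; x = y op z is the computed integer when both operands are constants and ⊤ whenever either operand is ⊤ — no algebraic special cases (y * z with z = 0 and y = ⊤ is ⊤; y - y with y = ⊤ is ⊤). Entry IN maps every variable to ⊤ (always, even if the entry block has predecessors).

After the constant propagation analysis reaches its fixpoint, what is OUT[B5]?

Answer: {a: -6, b: 4, c: -3, d: 6, e: ⊤, f: -1}

Derivation:
Fixpoint table:
  B0:  IN=(all ⊤)  OUT={a:-6, d:-3; rest ⊤}
  B1:  IN={a:-6, d:-3; rest ⊤}  OUT={a:-6, d:0; rest ⊤}
  B2:  IN={a:-6; rest ⊤}  OUT={a:-6, d:6; rest ⊤}
  B3:  IN={a:-6, d:6; rest ⊤}  OUT={a:-6, d:6; rest ⊤}
  B4:  IN={a:-6, d:6; rest ⊤}  OUT={a:-6, c:-3, d:6, f:4; rest ⊤}
  B5:  IN={a:-6, c:-3, d:6, f:4; rest ⊤}  OUT={a:-6, b:4, c:-3, d:6, f:-1; rest ⊤}
  B6:  IN={a:-6, b:4, c:-3, d:6, f:-1; rest ⊤}  OUT={a:2, b:4, c:-3, d:6, f:-1; rest ⊤}
  B7:  IN={a:2, b:4, c:-3, d:6, f:-1; rest ⊤}  OUT={a:2, b:4, c:-3, d:6, f:1; rest ⊤}
  B8:  IN=(all ⊤)  OUT=(all ⊤)
  B9:  IN=(all ⊤)  OUT={c:4, d:4; rest ⊤}

Merge at B5: IN[B5] = OUT[B4] = {a: -6, b: ⊤, c: -3, d: 6, e: ⊤, f: 4}
Applying B5's transfer function to that IN value gives OUT[B5] (row B5 above).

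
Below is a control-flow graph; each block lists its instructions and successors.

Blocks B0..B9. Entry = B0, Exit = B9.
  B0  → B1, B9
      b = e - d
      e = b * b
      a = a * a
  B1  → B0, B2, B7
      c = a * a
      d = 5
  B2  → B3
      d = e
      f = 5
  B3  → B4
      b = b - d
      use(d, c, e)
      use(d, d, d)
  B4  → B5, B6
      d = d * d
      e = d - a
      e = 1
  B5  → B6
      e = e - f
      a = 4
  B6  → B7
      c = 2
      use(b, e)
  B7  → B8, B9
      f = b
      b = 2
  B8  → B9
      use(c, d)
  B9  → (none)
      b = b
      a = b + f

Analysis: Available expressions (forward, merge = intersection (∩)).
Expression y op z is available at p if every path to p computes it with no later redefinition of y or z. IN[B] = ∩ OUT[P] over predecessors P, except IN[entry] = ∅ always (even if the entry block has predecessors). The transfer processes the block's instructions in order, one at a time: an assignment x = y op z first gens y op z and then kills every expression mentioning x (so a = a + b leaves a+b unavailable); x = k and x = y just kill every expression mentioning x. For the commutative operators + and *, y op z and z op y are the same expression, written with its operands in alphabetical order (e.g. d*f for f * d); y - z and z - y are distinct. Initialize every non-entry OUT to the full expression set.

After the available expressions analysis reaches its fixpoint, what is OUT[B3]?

Converged values:
  B0:   IN={}   OUT={b*b}
  B1:   IN={b*b}   OUT={a*a, b*b}
  B2:   IN={a*a, b*b}   OUT={a*a, b*b}
  B3:   IN={a*a, b*b}   OUT={a*a}
  B4:   IN={a*a}   OUT={a*a, d-a}
  B5:   IN={a*a, d-a}   OUT={}
  B6:   IN={}   OUT={}
  B7:   IN={}   OUT={}
  B8:   IN={}   OUT={}
  B9:   IN={}   OUT={b+f}

Merge at B3: IN[B3] = OUT[B2] = {a*a, b*b}
Applying B3's transfer function to that IN value gives OUT[B3] (row B3 above).

Answer: {a*a}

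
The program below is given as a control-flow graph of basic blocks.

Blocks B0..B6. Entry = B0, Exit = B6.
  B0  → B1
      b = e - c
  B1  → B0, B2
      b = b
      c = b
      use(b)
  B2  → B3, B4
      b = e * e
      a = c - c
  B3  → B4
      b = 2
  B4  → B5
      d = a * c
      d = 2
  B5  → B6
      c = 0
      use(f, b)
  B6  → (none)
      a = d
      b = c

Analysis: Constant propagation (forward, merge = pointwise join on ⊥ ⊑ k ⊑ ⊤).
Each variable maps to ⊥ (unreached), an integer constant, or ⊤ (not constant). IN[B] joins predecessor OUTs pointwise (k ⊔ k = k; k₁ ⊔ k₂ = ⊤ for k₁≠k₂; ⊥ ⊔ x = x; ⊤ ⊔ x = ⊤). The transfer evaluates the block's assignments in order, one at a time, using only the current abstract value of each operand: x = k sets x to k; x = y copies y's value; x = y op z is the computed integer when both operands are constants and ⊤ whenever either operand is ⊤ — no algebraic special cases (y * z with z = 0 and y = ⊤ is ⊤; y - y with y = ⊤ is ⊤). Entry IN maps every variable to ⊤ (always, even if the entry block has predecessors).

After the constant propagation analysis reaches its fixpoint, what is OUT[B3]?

Answer: {a: ⊤, b: 2, c: ⊤, d: ⊤, e: ⊤, f: ⊤}

Derivation:
Fixpoint table:
  B0: | IN=(all ⊤) | OUT=(all ⊤)
  B1: | IN=(all ⊤) | OUT=(all ⊤)
  B2: | IN=(all ⊤) | OUT=(all ⊤)
  B3: | IN=(all ⊤) | OUT={b:2; rest ⊤}
  B4: | IN=(all ⊤) | OUT={d:2; rest ⊤}
  B5: | IN={d:2; rest ⊤} | OUT={c:0, d:2; rest ⊤}
  B6: | IN={c:0, d:2; rest ⊤} | OUT={a:2, b:0, c:0, d:2; rest ⊤}

Merge at B3: IN[B3] = OUT[B2] = {a: ⊤, b: ⊤, c: ⊤, d: ⊤, e: ⊤, f: ⊤}
Applying B3's transfer function to that IN value gives OUT[B3] (row B3 above).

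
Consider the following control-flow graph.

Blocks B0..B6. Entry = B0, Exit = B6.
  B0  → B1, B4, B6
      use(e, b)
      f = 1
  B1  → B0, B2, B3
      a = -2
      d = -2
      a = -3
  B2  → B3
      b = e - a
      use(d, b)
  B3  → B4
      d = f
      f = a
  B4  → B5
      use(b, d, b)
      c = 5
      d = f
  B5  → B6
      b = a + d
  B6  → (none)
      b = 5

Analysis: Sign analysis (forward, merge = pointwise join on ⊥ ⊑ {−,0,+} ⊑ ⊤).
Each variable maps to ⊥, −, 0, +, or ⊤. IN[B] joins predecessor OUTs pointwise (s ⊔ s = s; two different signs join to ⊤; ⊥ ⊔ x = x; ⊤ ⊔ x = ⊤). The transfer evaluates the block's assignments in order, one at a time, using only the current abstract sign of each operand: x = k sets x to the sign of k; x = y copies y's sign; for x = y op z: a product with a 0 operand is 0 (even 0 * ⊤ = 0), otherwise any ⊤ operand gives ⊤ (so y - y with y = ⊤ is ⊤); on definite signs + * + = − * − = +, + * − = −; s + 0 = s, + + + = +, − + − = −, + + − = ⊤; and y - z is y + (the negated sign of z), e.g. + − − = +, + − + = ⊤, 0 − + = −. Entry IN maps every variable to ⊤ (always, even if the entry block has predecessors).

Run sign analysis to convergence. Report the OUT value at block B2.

Per-block solution:
  B0:   IN=(all ⊤)   OUT={f:+; rest ⊤}
  B1:   IN={f:+; rest ⊤}   OUT={a:-, d:-, f:+; rest ⊤}
  B2:   IN={a:-, d:-, f:+; rest ⊤}   OUT={a:-, d:-, f:+; rest ⊤}
  B3:   IN={a:-, d:-, f:+; rest ⊤}   OUT={a:-, d:+, f:-; rest ⊤}
  B4:   IN=(all ⊤)   OUT={c:+; rest ⊤}
  B5:   IN={c:+; rest ⊤}   OUT={c:+; rest ⊤}
  B6:   IN=(all ⊤)   OUT={b:+; rest ⊤}

Merge at B2: IN[B2] = OUT[B1] = {a: -, b: ⊤, c: ⊤, d: -, e: ⊤, f: +}
Applying B2's transfer function to that IN value gives OUT[B2] (row B2 above).

Answer: {a: -, b: ⊤, c: ⊤, d: -, e: ⊤, f: +}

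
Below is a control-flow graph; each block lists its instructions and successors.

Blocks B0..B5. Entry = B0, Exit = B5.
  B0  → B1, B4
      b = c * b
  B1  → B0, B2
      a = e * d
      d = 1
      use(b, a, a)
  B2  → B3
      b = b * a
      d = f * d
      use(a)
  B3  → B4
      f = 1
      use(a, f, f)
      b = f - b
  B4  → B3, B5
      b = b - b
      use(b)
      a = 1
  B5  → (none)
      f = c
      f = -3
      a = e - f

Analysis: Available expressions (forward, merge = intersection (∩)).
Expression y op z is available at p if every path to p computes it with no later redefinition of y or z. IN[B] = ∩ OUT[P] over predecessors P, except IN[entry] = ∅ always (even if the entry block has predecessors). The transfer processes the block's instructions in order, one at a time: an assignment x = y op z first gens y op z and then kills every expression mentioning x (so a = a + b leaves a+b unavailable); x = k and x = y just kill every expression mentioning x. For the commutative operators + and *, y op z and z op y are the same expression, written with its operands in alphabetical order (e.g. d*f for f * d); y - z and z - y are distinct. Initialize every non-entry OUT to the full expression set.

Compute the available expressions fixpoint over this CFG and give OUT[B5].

Answer: {e-f}

Derivation:
Converged values:
  B0: | IN={} | OUT={}
  B1: | IN={} | OUT={}
  B2: | IN={} | OUT={}
  B3: | IN={} | OUT={}
  B4: | IN={} | OUT={}
  B5: | IN={} | OUT={e-f}

Merge at B5: IN[B5] = OUT[B4] = {}
Applying B5's transfer function to that IN value gives OUT[B5] (row B5 above).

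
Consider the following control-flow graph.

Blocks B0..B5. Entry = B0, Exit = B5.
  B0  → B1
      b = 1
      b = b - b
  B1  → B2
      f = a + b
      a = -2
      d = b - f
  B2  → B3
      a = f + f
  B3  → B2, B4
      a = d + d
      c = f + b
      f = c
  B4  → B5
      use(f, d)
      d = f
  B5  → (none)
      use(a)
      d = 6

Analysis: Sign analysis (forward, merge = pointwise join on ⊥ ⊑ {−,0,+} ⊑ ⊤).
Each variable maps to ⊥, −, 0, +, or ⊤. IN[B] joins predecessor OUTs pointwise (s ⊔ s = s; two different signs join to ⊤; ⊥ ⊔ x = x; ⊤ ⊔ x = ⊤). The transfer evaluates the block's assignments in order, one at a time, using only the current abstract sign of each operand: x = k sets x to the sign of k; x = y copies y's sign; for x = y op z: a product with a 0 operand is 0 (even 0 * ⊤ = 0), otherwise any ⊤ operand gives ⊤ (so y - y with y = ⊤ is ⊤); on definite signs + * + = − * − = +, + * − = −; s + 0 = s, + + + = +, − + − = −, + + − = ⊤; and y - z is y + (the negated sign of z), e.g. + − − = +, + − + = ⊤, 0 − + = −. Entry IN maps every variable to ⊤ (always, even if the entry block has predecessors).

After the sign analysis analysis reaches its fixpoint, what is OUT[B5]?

Per-block solution:
  B0:   IN=(all ⊤)   OUT=(all ⊤)
  B1:   IN=(all ⊤)   OUT={a:-; rest ⊤}
  B2:   IN=(all ⊤)   OUT=(all ⊤)
  B3:   IN=(all ⊤)   OUT=(all ⊤)
  B4:   IN=(all ⊤)   OUT=(all ⊤)
  B5:   IN=(all ⊤)   OUT={d:+; rest ⊤}

Merge at B5: IN[B5] = OUT[B4] = {a: ⊤, b: ⊤, c: ⊤, d: ⊤, e: ⊤, f: ⊤}
Applying B5's transfer function to that IN value gives OUT[B5] (row B5 above).

Answer: {a: ⊤, b: ⊤, c: ⊤, d: +, e: ⊤, f: ⊤}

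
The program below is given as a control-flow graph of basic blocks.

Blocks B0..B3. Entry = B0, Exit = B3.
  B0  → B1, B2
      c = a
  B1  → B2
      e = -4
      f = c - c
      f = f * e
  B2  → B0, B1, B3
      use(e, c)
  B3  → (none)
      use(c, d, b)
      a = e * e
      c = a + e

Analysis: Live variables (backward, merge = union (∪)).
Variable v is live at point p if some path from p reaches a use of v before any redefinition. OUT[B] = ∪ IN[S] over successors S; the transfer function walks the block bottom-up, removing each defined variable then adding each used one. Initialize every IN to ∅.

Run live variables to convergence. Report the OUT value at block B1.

Converged values:
  B0: | IN={a, b, d, e} | OUT={a, b, c, d, e}
  B1: | IN={a, b, c, d} | OUT={a, b, c, d, e}
  B2: | IN={a, b, c, d, e} | OUT={a, b, c, d, e}
  B3: | IN={b, c, d, e} | OUT={}

Merge at B1: OUT[B1] = IN[B2] = {a, b, c, d, e}

Answer: {a, b, c, d, e}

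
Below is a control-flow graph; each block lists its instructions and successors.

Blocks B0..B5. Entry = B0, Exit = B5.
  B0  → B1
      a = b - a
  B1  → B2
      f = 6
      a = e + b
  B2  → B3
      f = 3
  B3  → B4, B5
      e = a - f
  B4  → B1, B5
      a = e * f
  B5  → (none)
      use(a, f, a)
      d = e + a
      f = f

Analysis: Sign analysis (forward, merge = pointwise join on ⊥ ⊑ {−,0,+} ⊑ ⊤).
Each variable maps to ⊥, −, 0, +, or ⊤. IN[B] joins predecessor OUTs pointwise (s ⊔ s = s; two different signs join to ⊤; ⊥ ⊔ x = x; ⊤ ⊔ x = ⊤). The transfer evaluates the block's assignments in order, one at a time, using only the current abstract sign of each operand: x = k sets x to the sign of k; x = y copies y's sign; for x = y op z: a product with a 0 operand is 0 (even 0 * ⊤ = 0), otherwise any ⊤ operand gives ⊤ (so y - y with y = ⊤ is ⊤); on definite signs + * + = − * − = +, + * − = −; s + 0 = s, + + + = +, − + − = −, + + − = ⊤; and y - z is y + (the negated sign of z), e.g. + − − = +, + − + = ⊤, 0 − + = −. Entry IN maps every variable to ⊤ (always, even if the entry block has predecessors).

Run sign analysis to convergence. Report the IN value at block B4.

Answer: {a: ⊤, b: ⊤, c: ⊤, d: ⊤, e: ⊤, f: +}

Working:
Fixpoint table:
  B0:   IN=(all ⊤)   OUT=(all ⊤)
  B1:   IN=(all ⊤)   OUT={f:+; rest ⊤}
  B2:   IN={f:+; rest ⊤}   OUT={f:+; rest ⊤}
  B3:   IN={f:+; rest ⊤}   OUT={f:+; rest ⊤}
  B4:   IN={f:+; rest ⊤}   OUT={f:+; rest ⊤}
  B5:   IN={f:+; rest ⊤}   OUT={f:+; rest ⊤}

Merge at B4: IN[B4] = OUT[B3] = {a: ⊤, b: ⊤, c: ⊤, d: ⊤, e: ⊤, f: +}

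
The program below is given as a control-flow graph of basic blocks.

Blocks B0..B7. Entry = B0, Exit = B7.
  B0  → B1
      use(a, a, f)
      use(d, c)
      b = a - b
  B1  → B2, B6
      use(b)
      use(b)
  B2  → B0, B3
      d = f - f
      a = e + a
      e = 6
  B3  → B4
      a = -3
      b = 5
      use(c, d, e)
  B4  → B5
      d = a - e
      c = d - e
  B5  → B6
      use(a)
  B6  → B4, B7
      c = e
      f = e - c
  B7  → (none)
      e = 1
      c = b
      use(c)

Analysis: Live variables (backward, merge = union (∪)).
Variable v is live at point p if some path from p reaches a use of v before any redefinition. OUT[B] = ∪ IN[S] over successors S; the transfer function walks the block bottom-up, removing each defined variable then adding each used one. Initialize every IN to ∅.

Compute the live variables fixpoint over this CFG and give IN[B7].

Answer: {b}

Trace:
Fixpoint table:
  B0: | IN={a, b, c, d, e, f} | OUT={a, b, c, e, f}
  B1: | IN={a, b, c, e, f} | OUT={a, b, c, e, f}
  B2: | IN={a, b, c, e, f} | OUT={a, b, c, d, e, f}
  B3: | IN={c, d, e} | OUT={a, b, e}
  B4: | IN={a, b, e} | OUT={a, b, e}
  B5: | IN={a, b, e} | OUT={a, b, e}
  B6: | IN={a, b, e} | OUT={a, b, e}
  B7: | IN={b} | OUT={}

B7 is the boundary node: OUT[B7] = {}
Applying B7's transfer function to that OUT value gives IN[B7] (row B7 above).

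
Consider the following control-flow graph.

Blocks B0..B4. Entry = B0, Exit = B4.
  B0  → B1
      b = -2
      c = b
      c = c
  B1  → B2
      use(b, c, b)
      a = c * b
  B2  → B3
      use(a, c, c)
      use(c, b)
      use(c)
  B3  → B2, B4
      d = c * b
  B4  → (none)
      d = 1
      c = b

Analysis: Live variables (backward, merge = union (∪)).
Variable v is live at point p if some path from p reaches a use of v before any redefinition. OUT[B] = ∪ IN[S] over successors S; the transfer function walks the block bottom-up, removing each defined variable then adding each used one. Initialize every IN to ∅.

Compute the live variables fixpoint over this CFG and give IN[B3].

Per-block solution:
  B0: | IN={} | OUT={b, c}
  B1: | IN={b, c} | OUT={a, b, c}
  B2: | IN={a, b, c} | OUT={a, b, c}
  B3: | IN={a, b, c} | OUT={a, b, c}
  B4: | IN={b} | OUT={}

Merge at B3: OUT[B3] = IN[B2] ⊔ IN[B4] = {a, b, c}
Applying B3's transfer function to that OUT value gives IN[B3] (row B3 above).

Answer: {a, b, c}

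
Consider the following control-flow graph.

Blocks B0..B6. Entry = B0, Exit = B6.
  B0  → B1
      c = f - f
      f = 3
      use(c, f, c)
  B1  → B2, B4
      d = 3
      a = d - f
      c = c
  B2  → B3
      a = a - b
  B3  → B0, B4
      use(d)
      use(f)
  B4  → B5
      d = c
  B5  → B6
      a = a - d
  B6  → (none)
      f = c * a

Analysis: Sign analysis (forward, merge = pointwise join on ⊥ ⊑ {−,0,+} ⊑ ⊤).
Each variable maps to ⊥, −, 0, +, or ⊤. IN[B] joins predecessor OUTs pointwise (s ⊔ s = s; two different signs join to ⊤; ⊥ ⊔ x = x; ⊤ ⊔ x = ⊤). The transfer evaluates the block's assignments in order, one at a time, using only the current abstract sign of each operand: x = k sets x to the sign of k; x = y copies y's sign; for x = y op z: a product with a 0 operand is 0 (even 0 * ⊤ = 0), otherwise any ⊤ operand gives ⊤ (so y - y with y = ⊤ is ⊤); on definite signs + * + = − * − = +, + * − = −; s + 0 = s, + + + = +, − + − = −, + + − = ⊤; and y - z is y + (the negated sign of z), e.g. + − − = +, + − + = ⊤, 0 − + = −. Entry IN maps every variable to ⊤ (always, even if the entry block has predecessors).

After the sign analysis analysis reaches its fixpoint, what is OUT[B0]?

Answer: {a: ⊤, b: ⊤, c: ⊤, d: ⊤, e: ⊤, f: +}

Working:
Fixpoint table:
  B0:   IN=(all ⊤)   OUT={f:+; rest ⊤}
  B1:   IN={f:+; rest ⊤}   OUT={d:+, f:+; rest ⊤}
  B2:   IN={d:+, f:+; rest ⊤}   OUT={d:+, f:+; rest ⊤}
  B3:   IN={d:+, f:+; rest ⊤}   OUT={d:+, f:+; rest ⊤}
  B4:   IN={d:+, f:+; rest ⊤}   OUT={f:+; rest ⊤}
  B5:   IN={f:+; rest ⊤}   OUT={f:+; rest ⊤}
  B6:   IN={f:+; rest ⊤}   OUT=(all ⊤)

Merge at B0 (entry node, so the boundary value (all ⊤) is joined with the incoming edge(s)): IN[B0] = (all ⊤) ⊔ OUT[B3] = {a: ⊤, b: ⊤, c: ⊤, d: ⊤, e: ⊤, f: ⊤}
Applying B0's transfer function to that IN value gives OUT[B0] (row B0 above).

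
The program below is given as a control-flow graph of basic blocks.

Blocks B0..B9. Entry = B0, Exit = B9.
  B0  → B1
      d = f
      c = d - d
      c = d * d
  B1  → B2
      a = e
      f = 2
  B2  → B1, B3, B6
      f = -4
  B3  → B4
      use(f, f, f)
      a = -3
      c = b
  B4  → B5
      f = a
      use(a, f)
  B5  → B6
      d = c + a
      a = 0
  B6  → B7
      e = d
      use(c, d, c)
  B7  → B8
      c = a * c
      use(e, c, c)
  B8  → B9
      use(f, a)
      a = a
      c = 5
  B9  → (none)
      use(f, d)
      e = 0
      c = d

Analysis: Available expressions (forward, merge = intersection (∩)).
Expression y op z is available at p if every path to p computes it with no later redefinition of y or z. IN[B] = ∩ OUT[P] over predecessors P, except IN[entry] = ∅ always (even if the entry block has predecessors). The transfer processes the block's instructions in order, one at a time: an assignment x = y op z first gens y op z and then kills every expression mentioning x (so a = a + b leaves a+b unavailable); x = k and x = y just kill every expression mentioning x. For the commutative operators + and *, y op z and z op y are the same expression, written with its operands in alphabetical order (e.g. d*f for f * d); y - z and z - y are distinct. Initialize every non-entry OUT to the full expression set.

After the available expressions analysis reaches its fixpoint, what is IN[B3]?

Converged values:
  B0:  IN={}  OUT={d*d, d-d}
  B1:  IN={d*d, d-d}  OUT={d*d, d-d}
  B2:  IN={d*d, d-d}  OUT={d*d, d-d}
  B3:  IN={d*d, d-d}  OUT={d*d, d-d}
  B4:  IN={d*d, d-d}  OUT={d*d, d-d}
  B5:  IN={d*d, d-d}  OUT={}
  B6:  IN={}  OUT={}
  B7:  IN={}  OUT={}
  B8:  IN={}  OUT={}
  B9:  IN={}  OUT={}

Merge at B3: IN[B3] = OUT[B2] = {d*d, d-d}

Answer: {d*d, d-d}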